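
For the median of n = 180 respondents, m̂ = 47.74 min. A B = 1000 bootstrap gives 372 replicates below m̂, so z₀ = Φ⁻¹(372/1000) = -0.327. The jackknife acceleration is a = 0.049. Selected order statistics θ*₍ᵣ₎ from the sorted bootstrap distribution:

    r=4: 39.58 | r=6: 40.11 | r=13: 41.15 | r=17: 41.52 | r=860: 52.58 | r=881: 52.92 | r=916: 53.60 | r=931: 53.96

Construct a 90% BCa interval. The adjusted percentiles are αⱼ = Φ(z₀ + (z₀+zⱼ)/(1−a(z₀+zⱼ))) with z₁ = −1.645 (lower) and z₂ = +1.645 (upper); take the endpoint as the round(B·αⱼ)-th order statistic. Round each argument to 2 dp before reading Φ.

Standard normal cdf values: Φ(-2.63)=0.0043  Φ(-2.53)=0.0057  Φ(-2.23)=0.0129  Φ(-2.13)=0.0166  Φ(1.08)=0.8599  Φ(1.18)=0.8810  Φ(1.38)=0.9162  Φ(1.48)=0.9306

Lower: z₀ + z₁ = -0.327 + (-1.645) = -1.972; 1 − a(z₀+z₁) = 1 − (0.049)(-1.972) = 1.0966; argument = -0.327 + (-1.972)/1.0966 = -2.1252 → -2.13.
α₁ = Φ(-2.13) = 0.0166; rank = round(1000 × 0.0166) = 17; θ*₍17₎ = 41.52.
Upper: z₀ + z₂ = 1.318; 1 − a(z₀+z₂) = 0.9354; argument = 1.0820 → 1.08; α₂ = 0.8599; rank = 860; θ*₍860₎ = 52.58.

(41.52, 52.58)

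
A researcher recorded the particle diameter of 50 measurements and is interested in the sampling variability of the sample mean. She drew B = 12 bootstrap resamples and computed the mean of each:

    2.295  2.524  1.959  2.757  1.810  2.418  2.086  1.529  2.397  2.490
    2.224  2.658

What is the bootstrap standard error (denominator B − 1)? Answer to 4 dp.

SE* = 0.3608

Bootstrap SE is the standard deviation of the 12 replicate means.
Mean of replicates: (2.295 + 2.524 + 1.959 + 2.757 + 1.810 + 2.418 + 2.086 + 1.529 + 2.397 + 2.490 + 2.224 + 2.658) / 12 = 27.14700 / 12 = 2.26225
Sum of squared deviations: (+0.03275)² + (+0.26175)² + (−0.30325)² + (+0.49475)² + (−0.45225)² + (+0.15575)² + (−0.17625)² + (−0.73325)² + (+0.13475)² + (+0.22775)² + (−0.03825)² + (+0.39575)² = 1.43194
Variance = 1.43194 / 11 = 0.13018
SE* = √0.13018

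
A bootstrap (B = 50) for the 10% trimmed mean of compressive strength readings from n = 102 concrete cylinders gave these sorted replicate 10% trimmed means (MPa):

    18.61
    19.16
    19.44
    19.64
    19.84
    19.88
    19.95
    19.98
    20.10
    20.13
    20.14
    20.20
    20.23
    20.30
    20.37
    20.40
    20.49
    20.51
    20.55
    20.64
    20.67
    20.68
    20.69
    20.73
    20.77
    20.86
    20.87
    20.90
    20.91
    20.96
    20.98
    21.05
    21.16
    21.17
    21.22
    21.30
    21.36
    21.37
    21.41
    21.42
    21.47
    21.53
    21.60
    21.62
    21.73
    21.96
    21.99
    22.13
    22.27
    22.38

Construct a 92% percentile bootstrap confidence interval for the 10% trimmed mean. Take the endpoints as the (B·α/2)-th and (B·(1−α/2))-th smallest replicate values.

α = 0.08; lower rank = 50 × 0.040 = 2; upper rank = 50 × 0.960 = 48.
The 2nd smallest replicate is 19.16; the 48th is 22.13.

(19.16, 22.13)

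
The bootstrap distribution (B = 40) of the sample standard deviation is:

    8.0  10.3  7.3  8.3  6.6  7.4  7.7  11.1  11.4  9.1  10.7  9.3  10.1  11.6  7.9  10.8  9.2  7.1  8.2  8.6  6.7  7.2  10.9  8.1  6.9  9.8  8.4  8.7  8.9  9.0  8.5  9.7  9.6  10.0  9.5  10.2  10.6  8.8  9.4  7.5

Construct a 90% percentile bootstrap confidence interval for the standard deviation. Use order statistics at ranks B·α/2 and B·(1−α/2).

(6.7, 11.1)

Sorted replicates: 6.6, 6.7, 6.9, 7.1, 7.2, 7.3, 7.4, 7.5, 7.7, 7.9, 8.0, 8.1, 8.2, 8.3, 8.4, 8.5, 8.6, 8.7, 8.8, 8.9, 9.0, 9.1, 9.2, 9.3, 9.4, 9.5, 9.6, 9.7, 9.8, 10.0, 10.1, 10.2, 10.3, 10.6, 10.7, 10.8, 10.9, 11.1, 11.4, 11.6
α = 0.10; lower rank = 40 × 0.050 = 2; upper rank = 40 × 0.950 = 38.
The 2nd smallest replicate is 6.7; the 38th is 11.1.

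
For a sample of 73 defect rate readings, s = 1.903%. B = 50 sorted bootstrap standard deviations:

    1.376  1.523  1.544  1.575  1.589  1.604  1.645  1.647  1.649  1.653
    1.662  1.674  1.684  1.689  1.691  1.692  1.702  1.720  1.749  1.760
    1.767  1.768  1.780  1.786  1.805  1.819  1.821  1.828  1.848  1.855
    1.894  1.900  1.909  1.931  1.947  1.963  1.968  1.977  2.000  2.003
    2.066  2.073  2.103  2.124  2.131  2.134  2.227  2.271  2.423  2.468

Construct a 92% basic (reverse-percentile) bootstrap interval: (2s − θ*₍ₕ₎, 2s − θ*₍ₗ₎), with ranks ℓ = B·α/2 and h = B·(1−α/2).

(1.535, 2.283)

Percentile endpoints at ranks 2 and 48: θ*₍2₎ = 1.523, θ*₍48₎ = 2.271.
Basic interval reflects these around s:
  lower = 2 × 1.903 − 2.271 = 1.535
  upper = 2 × 1.903 − 1.523 = 2.283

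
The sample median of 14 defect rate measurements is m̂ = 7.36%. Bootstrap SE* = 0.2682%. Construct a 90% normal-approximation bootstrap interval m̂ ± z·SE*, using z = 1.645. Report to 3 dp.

(6.919, 7.801)

Margin = 1.645 × 0.2682 = 0.4412
Interval: 7.36 ± 0.4412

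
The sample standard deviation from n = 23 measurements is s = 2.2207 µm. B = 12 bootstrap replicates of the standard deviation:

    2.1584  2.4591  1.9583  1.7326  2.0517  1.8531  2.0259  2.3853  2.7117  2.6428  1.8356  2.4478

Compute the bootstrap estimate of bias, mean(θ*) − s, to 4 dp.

bias = −0.0322

mean(θ*) = (2.1584 + 2.4591 + 1.9583 + 1.7326 + 2.0517 + 1.8531 + 2.0259 + 2.3853 + 2.7117 + 2.6428 + 1.8356 + 2.4478) / 12 = 2.18852
bias = 2.18852 − 2.2207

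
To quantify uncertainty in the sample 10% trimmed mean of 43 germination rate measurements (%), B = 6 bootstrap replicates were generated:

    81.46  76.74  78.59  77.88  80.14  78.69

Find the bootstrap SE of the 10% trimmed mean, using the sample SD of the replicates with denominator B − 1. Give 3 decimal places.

SE* = 1.669

Bootstrap SE is the standard deviation of the 6 replicate 10% trimmed means.
Mean of replicates: (81.46 + 76.74 + 78.59 + 77.88 + 80.14 + 78.69) / 6 = 473.5000 / 6 = 78.9167
Sum of squared deviations: (+2.5433)² + (−2.1767)² + (−0.3267)² + (−1.0367)² + (+1.2233)² + (−0.2267)² = 13.9357
Variance = 13.9357 / 5 = 2.7871
SE* = √2.7871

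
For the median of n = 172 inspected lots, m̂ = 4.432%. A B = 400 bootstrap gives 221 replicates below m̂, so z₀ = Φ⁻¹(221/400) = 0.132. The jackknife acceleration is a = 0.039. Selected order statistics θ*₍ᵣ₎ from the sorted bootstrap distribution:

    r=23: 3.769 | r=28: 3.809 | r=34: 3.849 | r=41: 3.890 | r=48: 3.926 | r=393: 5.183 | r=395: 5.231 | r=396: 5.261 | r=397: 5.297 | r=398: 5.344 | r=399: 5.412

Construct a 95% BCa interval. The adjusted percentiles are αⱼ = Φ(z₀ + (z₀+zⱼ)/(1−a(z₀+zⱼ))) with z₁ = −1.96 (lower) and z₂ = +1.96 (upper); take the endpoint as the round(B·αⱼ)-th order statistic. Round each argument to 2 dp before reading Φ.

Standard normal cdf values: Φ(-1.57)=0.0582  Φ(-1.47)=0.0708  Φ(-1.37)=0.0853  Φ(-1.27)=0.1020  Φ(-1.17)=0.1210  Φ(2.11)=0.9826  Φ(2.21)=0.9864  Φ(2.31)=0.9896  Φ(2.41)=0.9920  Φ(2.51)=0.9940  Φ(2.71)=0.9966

(3.769, 5.297)

Lower: z₀ + z₁ = 0.132 + (-1.960) = -1.828; 1 − a(z₀+z₁) = 1 − (0.039)(-1.828) = 1.0713; argument = 0.132 + (-1.828)/1.0713 = -1.5744 → -1.57.
α₁ = Φ(-1.57) = 0.0582; rank = round(400 × 0.0582) = 23; θ*₍23₎ = 3.769.
Upper: z₀ + z₂ = 2.092; 1 − a(z₀+z₂) = 0.9184; argument = 2.4098 → 2.41; α₂ = 0.9920; rank = 397; θ*₍397₎ = 5.297.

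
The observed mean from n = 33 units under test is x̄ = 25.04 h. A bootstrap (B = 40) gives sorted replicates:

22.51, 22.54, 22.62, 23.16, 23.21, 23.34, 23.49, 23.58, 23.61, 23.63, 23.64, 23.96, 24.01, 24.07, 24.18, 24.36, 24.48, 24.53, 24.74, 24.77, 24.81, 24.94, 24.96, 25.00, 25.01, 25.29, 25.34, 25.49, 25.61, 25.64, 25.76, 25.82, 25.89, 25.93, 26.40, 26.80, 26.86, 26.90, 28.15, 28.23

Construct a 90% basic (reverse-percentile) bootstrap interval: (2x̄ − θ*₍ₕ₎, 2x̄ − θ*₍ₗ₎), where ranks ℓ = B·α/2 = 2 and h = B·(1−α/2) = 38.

(23.18, 27.54)

Percentile endpoints at ranks 2 and 38: θ*₍2₎ = 22.54, θ*₍38₎ = 26.90.
Basic interval reflects these around x̄:
  lower = 2 × 25.04 − 26.90 = 23.18
  upper = 2 × 25.04 − 22.54 = 27.54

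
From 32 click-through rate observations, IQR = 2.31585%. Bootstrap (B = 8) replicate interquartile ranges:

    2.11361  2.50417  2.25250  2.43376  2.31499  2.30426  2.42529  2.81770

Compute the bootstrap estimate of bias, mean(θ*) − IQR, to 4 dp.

bias = +0.0799

mean(θ*) = (2.11361 + 2.50417 + 2.25250 + 2.43376 + 2.31499 + 2.30426 + 2.42529 + 2.81770) / 8 = 2.39579
bias = 2.39579 − 2.31585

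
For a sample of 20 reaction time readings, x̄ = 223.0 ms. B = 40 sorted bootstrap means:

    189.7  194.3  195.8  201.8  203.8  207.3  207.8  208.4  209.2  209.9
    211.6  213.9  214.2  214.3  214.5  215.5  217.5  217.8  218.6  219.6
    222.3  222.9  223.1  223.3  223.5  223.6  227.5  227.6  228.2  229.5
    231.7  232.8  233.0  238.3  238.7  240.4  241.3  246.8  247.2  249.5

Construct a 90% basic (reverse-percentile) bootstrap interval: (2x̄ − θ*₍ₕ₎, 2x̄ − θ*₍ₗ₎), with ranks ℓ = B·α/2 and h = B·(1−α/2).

(199.2, 251.7)

Percentile endpoints at ranks 2 and 38: θ*₍2₎ = 194.3, θ*₍38₎ = 246.8.
Basic interval reflects these around x̄:
  lower = 2 × 223.0 − 246.8 = 199.2
  upper = 2 × 223.0 − 194.3 = 251.7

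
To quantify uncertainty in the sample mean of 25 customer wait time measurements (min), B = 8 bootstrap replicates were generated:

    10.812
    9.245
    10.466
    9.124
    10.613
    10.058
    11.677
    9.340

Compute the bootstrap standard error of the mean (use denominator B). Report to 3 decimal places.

Bootstrap SE is the standard deviation of the 8 replicate means.
Mean of replicates: (10.812 + 9.245 + 10.466 + 9.124 + 10.613 + 10.058 + 11.677 + 9.340) / 8 = 81.3350 / 8 = 10.1669
Sum of squared deviations: (+0.6451)² + (−0.9219)² + (+0.2991)² + (−1.0429)² + (+0.4461)² + (−0.1089)² + (+1.5101)² + (−0.8269)² = 5.6182
Variance = 5.6182 / 8 = 0.7023
SE* = √0.7023

SE* = 0.838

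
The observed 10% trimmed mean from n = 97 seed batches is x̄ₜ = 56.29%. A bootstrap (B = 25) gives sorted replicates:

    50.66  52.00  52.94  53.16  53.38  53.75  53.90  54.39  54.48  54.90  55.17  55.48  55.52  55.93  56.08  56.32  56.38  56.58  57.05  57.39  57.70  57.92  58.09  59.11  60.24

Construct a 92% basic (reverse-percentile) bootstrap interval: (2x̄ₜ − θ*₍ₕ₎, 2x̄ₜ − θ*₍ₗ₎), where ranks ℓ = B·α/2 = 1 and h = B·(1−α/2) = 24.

(53.47, 61.92)

Percentile endpoints at ranks 1 and 24: θ*₍1₎ = 50.66, θ*₍24₎ = 59.11.
Basic interval reflects these around x̄ₜ:
  lower = 2 × 56.29 − 59.11 = 53.47
  upper = 2 × 56.29 − 50.66 = 61.92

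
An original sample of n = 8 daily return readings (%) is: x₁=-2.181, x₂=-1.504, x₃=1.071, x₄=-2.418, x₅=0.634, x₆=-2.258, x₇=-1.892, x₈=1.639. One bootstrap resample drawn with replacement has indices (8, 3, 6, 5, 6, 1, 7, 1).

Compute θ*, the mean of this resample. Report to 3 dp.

Resample values: 1.639, 1.071, -2.258, 0.634, -2.258, -2.181, -1.892, -2.181.
Mean = (1.639 + 1.071 + (-2.258) + 0.634 + (-2.258) + (-2.181) + (-1.892) + (-2.181)) / 8 = -7.4260 / 8 = -0.928

θ* = -0.928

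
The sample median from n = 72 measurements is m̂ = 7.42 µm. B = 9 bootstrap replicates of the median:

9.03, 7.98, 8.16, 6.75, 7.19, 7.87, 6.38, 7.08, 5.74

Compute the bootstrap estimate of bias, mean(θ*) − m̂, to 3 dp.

bias = −0.067

mean(θ*) = (9.03 + 7.98 + 8.16 + 6.75 + 7.19 + 7.87 + 6.38 + 7.08 + 5.74) / 9 = 7.3533
bias = 7.3533 − 7.42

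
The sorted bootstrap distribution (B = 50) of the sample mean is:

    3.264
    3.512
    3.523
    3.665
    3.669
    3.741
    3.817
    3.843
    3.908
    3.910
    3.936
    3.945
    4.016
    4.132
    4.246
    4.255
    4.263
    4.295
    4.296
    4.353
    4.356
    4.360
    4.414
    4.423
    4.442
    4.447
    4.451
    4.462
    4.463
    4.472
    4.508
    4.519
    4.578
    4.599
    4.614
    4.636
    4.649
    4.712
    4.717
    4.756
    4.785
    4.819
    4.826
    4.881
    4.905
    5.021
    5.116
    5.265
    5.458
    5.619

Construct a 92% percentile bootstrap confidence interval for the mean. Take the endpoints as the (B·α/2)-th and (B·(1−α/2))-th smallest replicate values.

α = 0.08; lower rank = 50 × 0.040 = 2; upper rank = 50 × 0.960 = 48.
The 2nd smallest replicate is 3.512; the 48th is 5.265.

(3.512, 5.265)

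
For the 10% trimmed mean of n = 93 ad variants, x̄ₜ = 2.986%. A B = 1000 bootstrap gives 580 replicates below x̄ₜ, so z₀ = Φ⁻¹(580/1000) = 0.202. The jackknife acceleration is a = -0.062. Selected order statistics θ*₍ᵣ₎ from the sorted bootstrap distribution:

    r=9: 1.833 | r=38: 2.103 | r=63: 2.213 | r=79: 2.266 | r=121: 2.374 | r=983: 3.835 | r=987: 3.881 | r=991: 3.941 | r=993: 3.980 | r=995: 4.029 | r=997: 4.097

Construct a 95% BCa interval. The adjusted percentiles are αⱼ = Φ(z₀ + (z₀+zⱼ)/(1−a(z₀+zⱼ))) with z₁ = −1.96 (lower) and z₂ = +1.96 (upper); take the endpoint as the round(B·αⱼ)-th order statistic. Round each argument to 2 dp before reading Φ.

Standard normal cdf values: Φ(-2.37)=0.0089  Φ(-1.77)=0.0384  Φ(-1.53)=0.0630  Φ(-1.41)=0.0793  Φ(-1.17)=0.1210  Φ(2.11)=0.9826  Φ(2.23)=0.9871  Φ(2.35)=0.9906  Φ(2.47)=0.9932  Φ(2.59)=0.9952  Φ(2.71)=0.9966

Lower: z₀ + z₁ = 0.202 + (-1.960) = -1.758; 1 − a(z₀+z₁) = 1 − (-0.062)(-1.758) = 0.8910; argument = 0.202 + (-1.758)/0.8910 = -1.7711 → -1.77.
α₁ = Φ(-1.77) = 0.0384; rank = round(1000 × 0.0384) = 38; θ*₍38₎ = 2.103.
Upper: z₀ + z₂ = 2.162; 1 − a(z₀+z₂) = 1.1340; argument = 2.1085 → 2.11; α₂ = 0.9826; rank = 983; θ*₍983₎ = 3.835.

(2.103, 3.835)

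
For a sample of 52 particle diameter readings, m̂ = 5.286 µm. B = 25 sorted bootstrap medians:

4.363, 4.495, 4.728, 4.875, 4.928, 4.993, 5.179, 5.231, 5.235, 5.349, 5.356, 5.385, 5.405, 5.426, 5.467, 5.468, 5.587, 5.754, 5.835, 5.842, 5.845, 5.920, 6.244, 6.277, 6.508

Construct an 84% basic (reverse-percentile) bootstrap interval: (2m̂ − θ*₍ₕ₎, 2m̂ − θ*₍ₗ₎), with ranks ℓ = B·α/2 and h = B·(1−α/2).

Percentile endpoints at ranks 2 and 23: θ*₍2₎ = 4.495, θ*₍23₎ = 6.244.
Basic interval reflects these around m̂:
  lower = 2 × 5.286 − 6.244 = 4.328
  upper = 2 × 5.286 − 4.495 = 6.077

(4.328, 6.077)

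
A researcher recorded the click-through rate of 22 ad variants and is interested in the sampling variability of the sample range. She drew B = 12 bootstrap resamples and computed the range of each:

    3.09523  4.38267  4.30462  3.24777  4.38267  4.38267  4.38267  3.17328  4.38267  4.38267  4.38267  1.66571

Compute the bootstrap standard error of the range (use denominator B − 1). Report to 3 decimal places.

Bootstrap SE is the standard deviation of the 12 replicate ranges.
Mean of replicates: (3.09523 + 4.38267 + 4.30462 + 3.24777 + 4.38267 + 4.38267 + 4.38267 + 3.17328 + 4.38267 + 4.38267 + 4.38267 + 1.66571) / 12 = 46.165300 / 12 = 3.847108
Sum of squared deviations: (−0.751878)² + (+0.535562)² + (+0.457512)² + (−0.599338)² + (+0.535562)² + (+0.535562)² + (+0.535562)² + (−0.673828)² + (+0.535562)² + (+0.535562)² + (+0.535562)² + (−2.181398)² = 8.354172
Variance = 8.354172 / 11 = 0.759470
SE* = √0.759470

SE* = 0.871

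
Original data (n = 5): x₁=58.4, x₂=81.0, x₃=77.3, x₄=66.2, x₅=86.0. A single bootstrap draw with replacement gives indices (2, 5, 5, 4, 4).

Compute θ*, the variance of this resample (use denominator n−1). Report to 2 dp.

Resample values: 81.0, 86.0, 86.0, 66.2, 66.2.
Mean = 77.0800; sum of squared deviations = 411.2480
s² = 411.2480 / 4 = 102.8120

θ* = 102.81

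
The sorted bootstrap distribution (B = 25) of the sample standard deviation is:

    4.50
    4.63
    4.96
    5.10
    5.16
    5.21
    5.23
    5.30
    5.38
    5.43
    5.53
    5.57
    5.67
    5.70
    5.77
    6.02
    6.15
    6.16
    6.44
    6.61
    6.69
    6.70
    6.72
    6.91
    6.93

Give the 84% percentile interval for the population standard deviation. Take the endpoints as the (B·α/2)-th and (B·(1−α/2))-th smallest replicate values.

(4.63, 6.72)

α = 0.16; lower rank = 25 × 0.080 = 2; upper rank = 25 × 0.920 = 23.
The 2nd smallest replicate is 4.63; the 23rd is 6.72.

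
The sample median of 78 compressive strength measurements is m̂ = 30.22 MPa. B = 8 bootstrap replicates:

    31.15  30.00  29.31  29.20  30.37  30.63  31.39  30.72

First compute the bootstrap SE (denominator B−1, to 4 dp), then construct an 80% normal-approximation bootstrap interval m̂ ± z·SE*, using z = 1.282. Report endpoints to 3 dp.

(29.196, 31.244)

Mean of replicates = 30.3462; sum of squared deviations = 4.4638; SE* = √(4.4638/7) = 0.7986
Margin = 1.282 × 0.7986 = 1.0238
Interval: 30.22 ± 1.0238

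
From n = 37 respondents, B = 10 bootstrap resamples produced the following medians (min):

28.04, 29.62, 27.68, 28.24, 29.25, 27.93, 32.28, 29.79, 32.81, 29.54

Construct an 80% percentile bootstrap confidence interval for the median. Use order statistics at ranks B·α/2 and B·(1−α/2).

Sorted replicates: 27.68, 27.93, 28.04, 28.24, 29.25, 29.54, 29.62, 29.79, 32.28, 32.81
α = 0.20; lower rank = 10 × 0.100 = 1; upper rank = 10 × 0.900 = 9.
The 1st smallest replicate is 27.68; the 9th is 32.28.

(27.68, 32.28)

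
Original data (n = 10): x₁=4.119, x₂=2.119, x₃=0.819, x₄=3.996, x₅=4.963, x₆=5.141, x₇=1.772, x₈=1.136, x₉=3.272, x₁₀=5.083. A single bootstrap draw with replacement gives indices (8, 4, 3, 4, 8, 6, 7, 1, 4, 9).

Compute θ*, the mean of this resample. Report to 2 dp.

θ* = 2.94

Resample values: 1.136, 3.996, 0.819, 3.996, 1.136, 5.141, 1.772, 4.119, 3.996, 3.272.
Mean = (1.136 + 3.996 + 0.819 + 3.996 + 1.136 + 5.141 + 1.772 + 4.119 + 3.996 + 3.272) / 10 = 29.3830 / 10 = 2.94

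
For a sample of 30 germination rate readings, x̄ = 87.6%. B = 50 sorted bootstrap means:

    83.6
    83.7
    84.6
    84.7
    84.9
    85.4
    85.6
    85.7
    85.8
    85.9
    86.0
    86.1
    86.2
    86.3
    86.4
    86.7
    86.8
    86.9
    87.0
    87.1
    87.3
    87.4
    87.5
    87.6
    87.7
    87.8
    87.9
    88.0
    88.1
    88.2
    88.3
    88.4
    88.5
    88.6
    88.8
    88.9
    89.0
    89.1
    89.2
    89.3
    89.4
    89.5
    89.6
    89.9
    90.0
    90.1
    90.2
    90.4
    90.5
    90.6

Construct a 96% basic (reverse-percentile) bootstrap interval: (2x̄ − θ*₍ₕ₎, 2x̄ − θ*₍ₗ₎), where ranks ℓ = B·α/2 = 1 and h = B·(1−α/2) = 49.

(84.7, 91.6)

Percentile endpoints at ranks 1 and 49: θ*₍1₎ = 83.6, θ*₍49₎ = 90.5.
Basic interval reflects these around x̄:
  lower = 2 × 87.6 − 90.5 = 84.7
  upper = 2 × 87.6 − 83.6 = 91.6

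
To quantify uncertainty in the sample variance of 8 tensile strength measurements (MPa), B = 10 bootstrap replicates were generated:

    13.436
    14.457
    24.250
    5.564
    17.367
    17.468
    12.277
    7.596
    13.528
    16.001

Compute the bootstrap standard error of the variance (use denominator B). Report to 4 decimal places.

Bootstrap SE is the standard deviation of the 10 replicate variances.
Mean of replicates: (13.436 + 14.457 + 24.250 + 5.564 + 17.367 + 17.468 + 12.277 + 7.596 + 13.528 + 16.001) / 10 = 141.94400 / 10 = 14.19440
Sum of squared deviations: (−0.75840)² + (+0.26260)² + (+10.05560)² + (−8.63040)² + (+3.17260)² + (+3.27360)² + (−1.91740)² + (−6.59840)² + (−0.66640)² + (+1.80660)² = 247.94807
Variance = 247.94807 / 10 = 24.79481
SE* = √24.79481

SE* = 4.9794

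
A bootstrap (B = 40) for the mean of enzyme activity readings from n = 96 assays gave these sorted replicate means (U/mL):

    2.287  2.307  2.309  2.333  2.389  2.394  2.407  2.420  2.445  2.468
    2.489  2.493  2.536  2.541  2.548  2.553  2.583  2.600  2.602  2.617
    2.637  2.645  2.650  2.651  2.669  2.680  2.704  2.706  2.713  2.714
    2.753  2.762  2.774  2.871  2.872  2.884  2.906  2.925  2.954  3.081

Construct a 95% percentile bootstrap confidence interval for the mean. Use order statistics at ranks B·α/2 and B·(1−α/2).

α = 0.05; lower rank = 40 × 0.025 = 1; upper rank = 40 × 0.975 = 39.
The 1st smallest replicate is 2.287; the 39th is 2.954.

(2.287, 2.954)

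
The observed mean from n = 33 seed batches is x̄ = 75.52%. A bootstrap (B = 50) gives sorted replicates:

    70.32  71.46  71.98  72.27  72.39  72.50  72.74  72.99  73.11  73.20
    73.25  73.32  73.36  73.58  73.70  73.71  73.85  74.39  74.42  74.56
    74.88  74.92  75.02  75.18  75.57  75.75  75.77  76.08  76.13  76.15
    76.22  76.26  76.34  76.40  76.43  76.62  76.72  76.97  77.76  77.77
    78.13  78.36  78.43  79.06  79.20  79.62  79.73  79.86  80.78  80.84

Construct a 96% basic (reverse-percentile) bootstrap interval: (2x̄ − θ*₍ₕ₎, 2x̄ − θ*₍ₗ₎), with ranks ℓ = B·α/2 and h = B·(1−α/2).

(70.26, 80.72)

Percentile endpoints at ranks 1 and 49: θ*₍1₎ = 70.32, θ*₍49₎ = 80.78.
Basic interval reflects these around x̄:
  lower = 2 × 75.52 − 80.78 = 70.26
  upper = 2 × 75.52 − 70.32 = 80.72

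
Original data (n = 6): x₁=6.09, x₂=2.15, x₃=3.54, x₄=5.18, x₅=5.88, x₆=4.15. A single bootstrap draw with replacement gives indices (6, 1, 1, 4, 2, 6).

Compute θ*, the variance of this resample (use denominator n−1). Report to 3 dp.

Resample values: 4.15, 6.09, 6.09, 5.18, 2.15, 4.15.
Mean = 4.6350; sum of squared deviations = 11.1767
s² = 11.1767 / 5 = 2.2353

θ* = 2.235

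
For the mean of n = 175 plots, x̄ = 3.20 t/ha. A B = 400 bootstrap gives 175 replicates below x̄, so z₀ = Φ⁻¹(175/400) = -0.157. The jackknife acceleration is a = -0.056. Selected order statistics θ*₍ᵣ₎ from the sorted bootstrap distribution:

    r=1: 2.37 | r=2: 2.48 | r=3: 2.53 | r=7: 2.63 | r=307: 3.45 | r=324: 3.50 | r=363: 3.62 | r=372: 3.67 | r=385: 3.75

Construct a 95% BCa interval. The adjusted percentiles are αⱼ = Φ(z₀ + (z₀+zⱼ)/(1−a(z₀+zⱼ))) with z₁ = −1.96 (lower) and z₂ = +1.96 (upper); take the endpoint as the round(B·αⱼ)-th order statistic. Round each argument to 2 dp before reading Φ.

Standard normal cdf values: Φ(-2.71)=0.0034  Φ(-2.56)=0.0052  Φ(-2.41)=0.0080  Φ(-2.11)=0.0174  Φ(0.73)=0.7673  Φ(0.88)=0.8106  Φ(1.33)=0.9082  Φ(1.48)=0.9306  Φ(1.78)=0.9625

Lower: z₀ + z₁ = -0.157 + (-1.960) = -2.117; 1 − a(z₀+z₁) = 1 − (-0.056)(-2.117) = 0.8814; argument = -0.157 + (-2.117)/0.8814 = -2.5587 → -2.56.
α₁ = Φ(-2.56) = 0.0052; rank = round(400 × 0.0052) = 2; θ*₍2₎ = 2.48.
Upper: z₀ + z₂ = 1.803; 1 − a(z₀+z₂) = 1.1010; argument = 1.4806 → 1.48; α₂ = 0.9306; rank = 372; θ*₍372₎ = 3.67.

(2.48, 3.67)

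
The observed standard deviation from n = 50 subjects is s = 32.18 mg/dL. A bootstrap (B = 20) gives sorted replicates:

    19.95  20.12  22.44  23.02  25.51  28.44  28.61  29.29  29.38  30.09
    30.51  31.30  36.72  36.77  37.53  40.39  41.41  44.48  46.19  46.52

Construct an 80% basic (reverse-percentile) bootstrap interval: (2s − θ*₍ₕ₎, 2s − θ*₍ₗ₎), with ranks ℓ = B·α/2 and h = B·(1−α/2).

(19.88, 44.24)

Percentile endpoints at ranks 2 and 18: θ*₍2₎ = 20.12, θ*₍18₎ = 44.48.
Basic interval reflects these around s:
  lower = 2 × 32.18 − 44.48 = 19.88
  upper = 2 × 32.18 − 20.12 = 44.24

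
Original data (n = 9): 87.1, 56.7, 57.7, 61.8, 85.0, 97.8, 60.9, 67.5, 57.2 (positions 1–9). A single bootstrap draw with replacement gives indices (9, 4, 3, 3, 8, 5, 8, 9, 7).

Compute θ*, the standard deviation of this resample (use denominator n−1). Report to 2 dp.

θ* = 9.02

Resample values: 57.2, 61.8, 57.7, 57.7, 67.5, 85.0, 67.5, 57.2, 60.9.
Mean = 63.6111; sum of squared deviations = 650.4489
s² = 650.4489 / 8 = 81.3061
s = √81.3061 = 9.02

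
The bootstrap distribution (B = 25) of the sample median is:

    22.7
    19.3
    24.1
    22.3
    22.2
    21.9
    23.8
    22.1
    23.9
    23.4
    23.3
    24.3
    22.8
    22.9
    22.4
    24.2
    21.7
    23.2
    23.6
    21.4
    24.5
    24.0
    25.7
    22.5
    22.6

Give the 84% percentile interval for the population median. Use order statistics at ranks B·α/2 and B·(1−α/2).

(21.4, 24.3)

Sorted replicates: 19.3, 21.4, 21.7, 21.9, 22.1, 22.2, 22.3, 22.4, 22.5, 22.6, 22.7, 22.8, 22.9, 23.2, 23.3, 23.4, 23.6, 23.8, 23.9, 24.0, 24.1, 24.2, 24.3, 24.5, 25.7
α = 0.16; lower rank = 25 × 0.080 = 2; upper rank = 25 × 0.920 = 23.
The 2nd smallest replicate is 21.4; the 23rd is 24.3.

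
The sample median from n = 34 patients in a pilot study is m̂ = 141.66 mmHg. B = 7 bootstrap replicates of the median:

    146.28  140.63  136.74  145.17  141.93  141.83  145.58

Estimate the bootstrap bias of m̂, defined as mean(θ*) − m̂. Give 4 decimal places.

mean(θ*) = (146.28 + 140.63 + 136.74 + 145.17 + 141.93 + 141.83 + 145.58) / 7 = 142.59429
bias = 142.59429 − 141.66

bias = +0.9343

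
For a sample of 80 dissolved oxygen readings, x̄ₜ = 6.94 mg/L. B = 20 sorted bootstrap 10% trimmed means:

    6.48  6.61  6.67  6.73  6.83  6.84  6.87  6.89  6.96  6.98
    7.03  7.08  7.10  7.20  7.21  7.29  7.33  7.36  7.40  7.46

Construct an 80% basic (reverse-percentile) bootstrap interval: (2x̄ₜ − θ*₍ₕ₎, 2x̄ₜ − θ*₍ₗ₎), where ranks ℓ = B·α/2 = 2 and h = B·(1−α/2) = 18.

(6.52, 7.27)

Percentile endpoints at ranks 2 and 18: θ*₍2₎ = 6.61, θ*₍18₎ = 7.36.
Basic interval reflects these around x̄ₜ:
  lower = 2 × 6.94 − 7.36 = 6.52
  upper = 2 × 6.94 − 6.61 = 7.27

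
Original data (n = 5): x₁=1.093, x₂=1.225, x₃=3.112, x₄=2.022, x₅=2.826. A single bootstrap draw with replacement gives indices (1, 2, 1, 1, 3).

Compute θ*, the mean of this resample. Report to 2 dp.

θ* = 1.52

Resample values: 1.093, 1.225, 1.093, 1.093, 3.112.
Mean = (1.093 + 1.225 + 1.093 + 1.093 + 3.112) / 5 = 7.6160 / 5 = 1.52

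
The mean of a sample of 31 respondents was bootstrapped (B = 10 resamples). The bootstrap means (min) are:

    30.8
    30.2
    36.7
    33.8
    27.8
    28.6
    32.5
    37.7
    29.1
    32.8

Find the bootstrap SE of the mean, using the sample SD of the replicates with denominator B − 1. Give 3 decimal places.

SE* = 3.350

Bootstrap SE is the standard deviation of the 10 replicate means.
Mean of replicates: (30.8 + 30.2 + 36.7 + 33.8 + 27.8 + 28.6 + 32.5 + 37.7 + 29.1 + 32.8) / 10 = 320.0000 / 10 = 32.0000
Sum of squared deviations: (−1.2000)² + (−1.8000)² + (+4.7000)² + (+1.8000)² + (−4.2000)² + (−3.4000)² + (+0.5000)² + (+5.7000)² + (−2.9000)² + (+0.8000)² = 101.0000
Variance = 101.0000 / 9 = 11.2222
SE* = √11.2222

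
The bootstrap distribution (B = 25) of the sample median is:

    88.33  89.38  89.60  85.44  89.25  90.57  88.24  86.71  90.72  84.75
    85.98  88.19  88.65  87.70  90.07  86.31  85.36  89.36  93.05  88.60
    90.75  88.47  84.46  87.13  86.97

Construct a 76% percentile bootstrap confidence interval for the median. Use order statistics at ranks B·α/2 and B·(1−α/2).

(85.36, 90.57)

Sorted replicates: 84.46, 84.75, 85.36, 85.44, 85.98, 86.31, 86.71, 86.97, 87.13, 87.70, 88.19, 88.24, 88.33, 88.47, 88.60, 88.65, 89.25, 89.36, 89.38, 89.60, 90.07, 90.57, 90.72, 90.75, 93.05
α = 0.24; lower rank = 25 × 0.120 = 3; upper rank = 25 × 0.880 = 22.
The 3rd smallest replicate is 85.36; the 22nd is 90.57.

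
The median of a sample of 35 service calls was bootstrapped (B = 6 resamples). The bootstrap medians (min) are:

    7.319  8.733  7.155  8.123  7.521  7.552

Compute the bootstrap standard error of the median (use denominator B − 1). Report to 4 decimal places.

Bootstrap SE is the standard deviation of the 6 replicate medians.
Mean of replicates: (7.319 + 8.733 + 7.155 + 8.123 + 7.521 + 7.552) / 6 = 46.40300 / 6 = 7.73383
Sum of squared deviations: (−0.41483)² + (+0.99917)² + (−0.57883)² + (+0.38917)² + (−0.21283)² + (−0.18183)² = 1.73528
Variance = 1.73528 / 5 = 0.34706
SE* = √0.34706

SE* = 0.5891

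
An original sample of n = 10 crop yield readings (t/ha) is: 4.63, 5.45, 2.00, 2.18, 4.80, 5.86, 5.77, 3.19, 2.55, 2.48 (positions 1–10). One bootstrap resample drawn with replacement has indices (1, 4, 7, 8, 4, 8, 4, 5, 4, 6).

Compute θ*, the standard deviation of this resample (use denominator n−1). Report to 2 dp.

Resample values: 4.63, 2.18, 5.77, 3.19, 2.18, 3.19, 2.18, 4.80, 2.18, 5.86.
Mean = 3.6160; sum of squared deviations = 20.7166
s² = 20.7166 / 9 = 2.3018
s = √2.3018 = 1.52

θ* = 1.52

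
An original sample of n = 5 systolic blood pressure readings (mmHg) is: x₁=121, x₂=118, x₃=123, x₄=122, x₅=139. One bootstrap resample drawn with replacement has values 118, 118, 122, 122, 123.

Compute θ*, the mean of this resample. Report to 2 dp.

θ* = 120.60

Mean = (118 + 118 + 122 + 122 + 123) / 5 = 603.0 / 5 = 120.60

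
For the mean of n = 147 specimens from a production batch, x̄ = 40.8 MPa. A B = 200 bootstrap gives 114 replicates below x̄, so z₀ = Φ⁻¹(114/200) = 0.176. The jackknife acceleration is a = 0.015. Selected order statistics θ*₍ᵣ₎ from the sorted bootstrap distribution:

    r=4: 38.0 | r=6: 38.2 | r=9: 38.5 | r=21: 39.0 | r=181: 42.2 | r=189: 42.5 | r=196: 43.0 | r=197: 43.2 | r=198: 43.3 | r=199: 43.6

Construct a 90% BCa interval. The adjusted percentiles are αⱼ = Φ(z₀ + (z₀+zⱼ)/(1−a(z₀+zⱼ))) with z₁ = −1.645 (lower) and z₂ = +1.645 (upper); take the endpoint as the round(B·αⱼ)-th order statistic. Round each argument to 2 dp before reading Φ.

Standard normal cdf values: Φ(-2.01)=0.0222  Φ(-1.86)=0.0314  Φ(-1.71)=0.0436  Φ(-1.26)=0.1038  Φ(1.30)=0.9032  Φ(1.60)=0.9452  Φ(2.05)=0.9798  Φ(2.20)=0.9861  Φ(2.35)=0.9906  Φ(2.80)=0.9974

(39.0, 43.0)

Lower: z₀ + z₁ = 0.176 + (-1.645) = -1.469; 1 − a(z₀+z₁) = 1 − (0.015)(-1.469) = 1.0220; argument = 0.176 + (-1.469)/1.0220 = -1.2613 → -1.26.
α₁ = Φ(-1.26) = 0.1038; rank = round(200 × 0.1038) = 21; θ*₍21₎ = 39.0.
Upper: z₀ + z₂ = 1.821; 1 − a(z₀+z₂) = 0.9727; argument = 2.0481 → 2.05; α₂ = 0.9798; rank = 196; θ*₍196₎ = 43.0.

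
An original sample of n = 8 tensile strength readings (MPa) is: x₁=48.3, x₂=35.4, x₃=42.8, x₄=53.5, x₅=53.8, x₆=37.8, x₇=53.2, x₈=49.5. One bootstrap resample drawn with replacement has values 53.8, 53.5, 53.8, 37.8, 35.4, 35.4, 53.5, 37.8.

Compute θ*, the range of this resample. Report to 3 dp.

θ* = 18.400

Range = 53.8 − 35.4 = 18.400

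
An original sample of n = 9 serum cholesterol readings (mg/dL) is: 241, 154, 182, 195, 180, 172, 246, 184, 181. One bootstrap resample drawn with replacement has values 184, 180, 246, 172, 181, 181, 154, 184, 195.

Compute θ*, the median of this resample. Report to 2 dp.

Sorted: 154, 172, 180, 181, 181, 184, 184, 195, 246
Median = middle value = 181.00

θ* = 181.00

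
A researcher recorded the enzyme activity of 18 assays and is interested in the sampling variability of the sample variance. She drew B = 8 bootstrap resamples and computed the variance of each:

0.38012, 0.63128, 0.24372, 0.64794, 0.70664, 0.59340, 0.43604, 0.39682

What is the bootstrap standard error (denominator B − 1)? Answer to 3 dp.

Bootstrap SE is the standard deviation of the 8 replicate variances.
Mean of replicates: (0.38012 + 0.63128 + 0.24372 + 0.64794 + 0.70664 + 0.59340 + 0.43604 + 0.39682) / 8 = 4.035960 / 8 = 0.504495
Sum of squared deviations: (−0.124375)² + (+0.126785)² + (−0.260775)² + (+0.143445)² + (+0.202145)² + (+0.088905)² + (−0.068455)² + (−0.107675)² = 0.185170
Variance = 0.185170 / 7 = 0.026453
SE* = √0.026453

SE* = 0.163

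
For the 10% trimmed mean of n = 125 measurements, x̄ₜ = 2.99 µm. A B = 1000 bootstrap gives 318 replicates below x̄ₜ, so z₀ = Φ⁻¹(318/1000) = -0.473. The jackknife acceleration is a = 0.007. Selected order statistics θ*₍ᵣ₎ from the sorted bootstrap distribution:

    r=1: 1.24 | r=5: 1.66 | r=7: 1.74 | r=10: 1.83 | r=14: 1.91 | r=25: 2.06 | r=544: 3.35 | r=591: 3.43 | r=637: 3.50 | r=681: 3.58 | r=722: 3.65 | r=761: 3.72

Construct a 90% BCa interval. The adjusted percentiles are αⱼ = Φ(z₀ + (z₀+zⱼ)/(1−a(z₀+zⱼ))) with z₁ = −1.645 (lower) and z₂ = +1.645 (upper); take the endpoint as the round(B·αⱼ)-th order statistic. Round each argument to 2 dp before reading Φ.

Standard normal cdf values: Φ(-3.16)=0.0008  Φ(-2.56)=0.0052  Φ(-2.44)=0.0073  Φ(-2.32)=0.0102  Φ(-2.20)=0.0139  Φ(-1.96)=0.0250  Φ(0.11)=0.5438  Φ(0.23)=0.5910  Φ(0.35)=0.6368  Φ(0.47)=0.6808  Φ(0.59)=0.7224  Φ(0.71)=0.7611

Lower: z₀ + z₁ = -0.473 + (-1.645) = -2.118; 1 − a(z₀+z₁) = 1 − (0.007)(-2.118) = 1.0148; argument = -0.473 + (-2.118)/1.0148 = -2.5601 → -2.56.
α₁ = Φ(-2.56) = 0.0052; rank = round(1000 × 0.0052) = 5; θ*₍5₎ = 1.66.
Upper: z₀ + z₂ = 1.172; 1 − a(z₀+z₂) = 0.9918; argument = 0.7087 → 0.71; α₂ = 0.7611; rank = 761; θ*₍761₎ = 3.72.

(1.66, 3.72)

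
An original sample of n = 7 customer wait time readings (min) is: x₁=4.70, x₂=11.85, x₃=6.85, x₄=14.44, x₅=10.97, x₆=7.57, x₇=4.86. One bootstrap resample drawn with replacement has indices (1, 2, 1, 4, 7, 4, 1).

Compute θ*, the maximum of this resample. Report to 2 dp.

Resample values: 4.70, 11.85, 4.70, 14.44, 4.86, 14.44, 4.70.
Maximum = 14.44

θ* = 14.44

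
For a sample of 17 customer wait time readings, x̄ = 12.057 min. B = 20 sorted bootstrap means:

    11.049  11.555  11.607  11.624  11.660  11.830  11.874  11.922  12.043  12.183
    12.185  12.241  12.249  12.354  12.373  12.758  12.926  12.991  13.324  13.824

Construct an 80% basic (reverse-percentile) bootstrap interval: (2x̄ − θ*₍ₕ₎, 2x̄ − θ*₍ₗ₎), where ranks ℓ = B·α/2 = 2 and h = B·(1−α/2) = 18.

Percentile endpoints at ranks 2 and 18: θ*₍2₎ = 11.555, θ*₍18₎ = 12.991.
Basic interval reflects these around x̄:
  lower = 2 × 12.057 − 12.991 = 11.123
  upper = 2 × 12.057 − 11.555 = 12.559

(11.123, 12.559)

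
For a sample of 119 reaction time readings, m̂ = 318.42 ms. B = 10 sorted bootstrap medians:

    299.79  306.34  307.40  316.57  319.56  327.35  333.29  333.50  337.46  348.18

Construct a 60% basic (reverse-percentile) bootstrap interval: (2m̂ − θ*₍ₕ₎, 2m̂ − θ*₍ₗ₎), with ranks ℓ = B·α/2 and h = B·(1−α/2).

(303.34, 330.50)

Percentile endpoints at ranks 2 and 8: θ*₍2₎ = 306.34, θ*₍8₎ = 333.50.
Basic interval reflects these around m̂:
  lower = 2 × 318.42 − 333.50 = 303.34
  upper = 2 × 318.42 − 306.34 = 330.50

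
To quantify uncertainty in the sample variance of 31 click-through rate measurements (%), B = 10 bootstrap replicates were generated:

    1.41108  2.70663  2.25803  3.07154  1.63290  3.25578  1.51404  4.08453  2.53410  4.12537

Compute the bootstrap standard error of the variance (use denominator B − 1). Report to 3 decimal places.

Bootstrap SE is the standard deviation of the 10 replicate variances.
Mean of replicates: (1.41108 + 2.70663 + 2.25803 + 3.07154 + 1.63290 + 3.25578 + 1.51404 + 4.08453 + 2.53410 + 4.12537) / 10 = 26.594000 / 10 = 2.659400
Sum of squared deviations: (−1.248320)² + (+0.047230)² + (−0.401370)² + (+0.412140)² + (−1.026500)² + (+0.596380)² + (−1.145360)² + (+1.425130)² + (−0.125300)² + (+1.465970)² = 8.808475
Variance = 8.808475 / 9 = 0.978719
SE* = √0.978719

SE* = 0.989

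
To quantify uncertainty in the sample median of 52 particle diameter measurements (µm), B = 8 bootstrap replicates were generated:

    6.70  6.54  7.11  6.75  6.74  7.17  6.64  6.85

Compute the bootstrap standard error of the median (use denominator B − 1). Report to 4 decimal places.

Bootstrap SE is the standard deviation of the 8 replicate medians.
Mean of replicates: (6.70 + 6.54 + 7.11 + 6.75 + 6.74 + 7.17 + 6.64 + 6.85) / 8 = 54.50000 / 8 = 6.81250
Sum of squared deviations: (−0.11250)² + (−0.27250)² + (+0.29750)² + (−0.06250)² + (−0.07250)² + (+0.35750)² + (−0.17250)² + (+0.03750)² = 0.34355
Variance = 0.34355 / 7 = 0.04908
SE* = √0.04908

SE* = 0.2215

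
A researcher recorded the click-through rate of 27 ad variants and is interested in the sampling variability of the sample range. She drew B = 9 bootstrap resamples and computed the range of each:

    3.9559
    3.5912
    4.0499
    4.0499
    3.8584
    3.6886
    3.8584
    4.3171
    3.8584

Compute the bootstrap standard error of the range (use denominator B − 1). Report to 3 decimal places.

Bootstrap SE is the standard deviation of the 9 replicate ranges.
Mean of replicates: (3.9559 + 3.5912 + 4.0499 + 4.0499 + 3.8584 + 3.6886 + 3.8584 + 4.3171 + 3.8584) / 9 = 35.22780 / 9 = 3.91420
Sum of squared deviations: (+0.04170)² + (−0.32300)² + (+0.13570)² + (+0.13570)² + (−0.05580)² + (−0.22560)² + (−0.05580)² + (+0.40290)² + (−0.05580)² = 0.36546
Variance = 0.36546 / 8 = 0.04568
SE* = √0.04568

SE* = 0.214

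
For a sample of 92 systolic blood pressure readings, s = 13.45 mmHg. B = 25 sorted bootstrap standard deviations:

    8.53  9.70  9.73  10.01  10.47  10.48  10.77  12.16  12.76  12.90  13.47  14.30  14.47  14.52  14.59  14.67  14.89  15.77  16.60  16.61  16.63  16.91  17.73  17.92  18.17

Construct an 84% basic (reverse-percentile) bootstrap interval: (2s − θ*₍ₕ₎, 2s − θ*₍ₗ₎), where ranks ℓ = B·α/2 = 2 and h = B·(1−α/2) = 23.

(9.17, 17.20)

Percentile endpoints at ranks 2 and 23: θ*₍2₎ = 9.70, θ*₍23₎ = 17.73.
Basic interval reflects these around s:
  lower = 2 × 13.45 − 17.73 = 9.17
  upper = 2 × 13.45 − 9.70 = 17.20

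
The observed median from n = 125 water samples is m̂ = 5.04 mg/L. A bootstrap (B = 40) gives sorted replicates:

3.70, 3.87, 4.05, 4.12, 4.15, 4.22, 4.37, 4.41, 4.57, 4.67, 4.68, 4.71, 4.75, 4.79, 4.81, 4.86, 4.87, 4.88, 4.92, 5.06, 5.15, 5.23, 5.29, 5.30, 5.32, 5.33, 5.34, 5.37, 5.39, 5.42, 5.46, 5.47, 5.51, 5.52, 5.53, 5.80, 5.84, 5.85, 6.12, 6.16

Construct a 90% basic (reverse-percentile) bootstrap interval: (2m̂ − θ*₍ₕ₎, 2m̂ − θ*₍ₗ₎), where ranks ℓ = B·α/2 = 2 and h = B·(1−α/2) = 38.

Percentile endpoints at ranks 2 and 38: θ*₍2₎ = 3.87, θ*₍38₎ = 5.85.
Basic interval reflects these around m̂:
  lower = 2 × 5.04 − 5.85 = 4.23
  upper = 2 × 5.04 − 3.87 = 6.21

(4.23, 6.21)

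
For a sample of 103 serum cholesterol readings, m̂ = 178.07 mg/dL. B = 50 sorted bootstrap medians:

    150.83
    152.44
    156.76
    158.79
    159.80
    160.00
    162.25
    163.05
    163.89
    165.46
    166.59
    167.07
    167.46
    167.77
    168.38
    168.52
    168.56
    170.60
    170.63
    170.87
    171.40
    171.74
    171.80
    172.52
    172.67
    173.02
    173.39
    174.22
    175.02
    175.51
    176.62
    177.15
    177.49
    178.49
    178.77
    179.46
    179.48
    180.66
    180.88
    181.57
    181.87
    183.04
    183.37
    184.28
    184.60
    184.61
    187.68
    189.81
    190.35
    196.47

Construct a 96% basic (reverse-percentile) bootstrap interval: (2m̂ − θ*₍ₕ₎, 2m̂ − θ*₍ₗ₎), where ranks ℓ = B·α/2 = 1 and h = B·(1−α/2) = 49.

(165.79, 205.31)

Percentile endpoints at ranks 1 and 49: θ*₍1₎ = 150.83, θ*₍49₎ = 190.35.
Basic interval reflects these around m̂:
  lower = 2 × 178.07 − 190.35 = 165.79
  upper = 2 × 178.07 − 150.83 = 205.31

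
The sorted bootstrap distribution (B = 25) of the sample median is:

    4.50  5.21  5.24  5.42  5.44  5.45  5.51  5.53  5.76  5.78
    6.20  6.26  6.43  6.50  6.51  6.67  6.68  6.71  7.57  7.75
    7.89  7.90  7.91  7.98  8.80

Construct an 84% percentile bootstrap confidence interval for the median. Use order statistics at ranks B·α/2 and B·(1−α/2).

α = 0.16; lower rank = 25 × 0.080 = 2; upper rank = 25 × 0.920 = 23.
The 2nd smallest replicate is 5.21; the 23rd is 7.91.

(5.21, 7.91)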